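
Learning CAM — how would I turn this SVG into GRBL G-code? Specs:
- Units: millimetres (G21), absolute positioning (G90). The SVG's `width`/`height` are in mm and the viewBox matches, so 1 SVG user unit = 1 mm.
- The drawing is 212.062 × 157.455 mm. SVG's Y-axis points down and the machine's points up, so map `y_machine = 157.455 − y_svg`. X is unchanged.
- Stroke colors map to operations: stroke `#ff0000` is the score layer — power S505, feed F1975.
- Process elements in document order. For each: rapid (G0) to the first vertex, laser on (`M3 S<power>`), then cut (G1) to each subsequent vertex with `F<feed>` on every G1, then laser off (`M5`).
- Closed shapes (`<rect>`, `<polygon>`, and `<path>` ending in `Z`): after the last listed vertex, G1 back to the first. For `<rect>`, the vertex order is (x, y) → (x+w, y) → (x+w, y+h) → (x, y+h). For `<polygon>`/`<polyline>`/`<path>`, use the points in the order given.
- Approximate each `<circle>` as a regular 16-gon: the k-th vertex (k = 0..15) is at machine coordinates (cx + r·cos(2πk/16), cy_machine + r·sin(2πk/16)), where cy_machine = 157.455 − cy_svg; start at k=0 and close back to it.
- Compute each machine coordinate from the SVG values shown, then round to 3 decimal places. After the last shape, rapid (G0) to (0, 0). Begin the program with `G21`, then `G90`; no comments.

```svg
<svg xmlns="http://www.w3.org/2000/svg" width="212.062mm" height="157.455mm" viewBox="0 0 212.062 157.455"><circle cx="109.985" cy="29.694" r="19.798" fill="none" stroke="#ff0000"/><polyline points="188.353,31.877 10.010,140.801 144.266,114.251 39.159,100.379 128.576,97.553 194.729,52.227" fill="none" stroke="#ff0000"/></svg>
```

G21
G90
G0 X129.783 Y127.761
M3 S505
G1 X128.276 Y135.337 F1975
G1 X123.984 Y141.760 F1975
G1 X117.561 Y146.052 F1975
G1 X109.985 Y147.559 F1975
G1 X102.409 Y146.052 F1975
G1 X95.986 Y141.760 F1975
G1 X91.694 Y135.337 F1975
G1 X90.187 Y127.761 F1975
G1 X91.694 Y120.185 F1975
G1 X95.986 Y113.762 F1975
G1 X102.409 Y109.470 F1975
G1 X109.985 Y107.963 F1975
G1 X117.561 Y109.470 F1975
G1 X123.984 Y113.762 F1975
G1 X128.276 Y120.185 F1975
G1 X129.783 Y127.761 F1975
M5
G0 X188.353 Y125.578
M3 S505
G1 X10.010 Y16.654 F1975
G1 X144.266 Y43.204 F1975
G1 X39.159 Y57.076 F1975
G1 X128.576 Y59.902 F1975
G1 X194.729 Y105.228 F1975
M5
G0 X0.000 Y0.000

Since the viewBox matches the mm dimensions, user units are millimetres directly. The only transform is the Y-flip y_m = 157.455 − y_svg.

Shape 1 is a circle drawn with `<circle>`. Its stroke #ff0000 means score at S505, F1975. After flipping Y the toolpath is (129.783,127.761) → (128.276,135.337) → (123.984,141.760) → (117.561,146.052) → (109.985,147.559) → (102.409,146.052) → (95.986,141.760) → (91.694,135.337) → (90.187,127.761) → (91.694,120.185) → (95.986,113.762) → (102.409,109.470) → (109.985,107.963) → (117.561,109.470) → (123.984,113.762) → (128.276,120.185) → (129.783,127.761), returning to the start.

Shape 2 is a open polyline drawn with `<polyline>`. Its stroke #ff0000 means score at S505, F1975. After flipping Y the toolpath is (188.353,125.578) → (10.010,16.654) → (144.266,43.204) → (39.159,57.076) → (128.576,59.902) → (194.729,105.228).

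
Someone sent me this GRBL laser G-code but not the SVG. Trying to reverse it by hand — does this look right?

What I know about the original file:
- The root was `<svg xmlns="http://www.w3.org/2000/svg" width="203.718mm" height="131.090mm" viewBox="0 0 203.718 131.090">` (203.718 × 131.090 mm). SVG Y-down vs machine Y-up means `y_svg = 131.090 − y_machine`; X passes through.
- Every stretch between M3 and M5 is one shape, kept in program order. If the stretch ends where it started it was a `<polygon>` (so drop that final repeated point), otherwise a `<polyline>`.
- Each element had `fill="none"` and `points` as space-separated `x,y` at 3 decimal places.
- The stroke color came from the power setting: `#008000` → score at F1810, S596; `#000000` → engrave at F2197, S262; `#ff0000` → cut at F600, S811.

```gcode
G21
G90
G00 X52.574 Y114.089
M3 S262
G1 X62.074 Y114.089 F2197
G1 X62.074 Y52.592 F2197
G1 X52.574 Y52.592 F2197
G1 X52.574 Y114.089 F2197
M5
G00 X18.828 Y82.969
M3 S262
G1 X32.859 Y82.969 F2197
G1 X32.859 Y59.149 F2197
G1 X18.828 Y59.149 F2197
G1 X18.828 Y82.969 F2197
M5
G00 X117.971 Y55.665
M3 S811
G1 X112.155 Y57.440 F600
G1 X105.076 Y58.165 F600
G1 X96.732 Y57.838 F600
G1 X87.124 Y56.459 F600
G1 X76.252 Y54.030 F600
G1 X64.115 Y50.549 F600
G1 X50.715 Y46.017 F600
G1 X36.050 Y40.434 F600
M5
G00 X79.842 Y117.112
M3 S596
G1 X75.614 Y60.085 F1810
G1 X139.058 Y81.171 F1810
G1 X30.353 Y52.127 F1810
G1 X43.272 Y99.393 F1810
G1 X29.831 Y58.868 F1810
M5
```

y_svg = 131.090 − y_m.

[1] S262→`#000000` (engrave); closed run; points: 52.574,17.001 62.074,17.001 62.074,78.498 52.574,78.498

[2] S262→`#000000` (engrave); closed run; points: 18.828,48.121 32.859,48.121 32.859,71.941 18.828,71.941

[3] S811→`#ff0000` (cut); open run; points: 117.971,75.425 112.155,73.650 105.076,72.925 96.732,73.252 87.124,74.631 76.252,77.060 64.115,80.541 50.715,85.073 36.050,90.656

[4] S596→`#008000` (score); open run; points: 79.842,13.978 75.614,71.005 139.058,49.919 30.353,78.963 43.272,31.697 29.831,72.222

<svg xmlns="http://www.w3.org/2000/svg" width="203.718mm" height="131.090mm" viewBox="0 0 203.718 131.090">
  <polygon points="52.574,17.001 62.074,17.001 62.074,78.498 52.574,78.498" fill="none" stroke="#000000"/>
  <polygon points="18.828,48.121 32.859,48.121 32.859,71.941 18.828,71.941" fill="none" stroke="#000000"/>
  <polyline points="117.971,75.425 112.155,73.650 105.076,72.925 96.732,73.252 87.124,74.631 76.252,77.060 64.115,80.541 50.715,85.073 36.050,90.656" fill="none" stroke="#ff0000"/>
  <polyline points="79.842,13.978 75.614,71.005 139.058,49.919 30.353,78.963 43.272,31.697 29.831,72.222" fill="none" stroke="#008000"/>
</svg>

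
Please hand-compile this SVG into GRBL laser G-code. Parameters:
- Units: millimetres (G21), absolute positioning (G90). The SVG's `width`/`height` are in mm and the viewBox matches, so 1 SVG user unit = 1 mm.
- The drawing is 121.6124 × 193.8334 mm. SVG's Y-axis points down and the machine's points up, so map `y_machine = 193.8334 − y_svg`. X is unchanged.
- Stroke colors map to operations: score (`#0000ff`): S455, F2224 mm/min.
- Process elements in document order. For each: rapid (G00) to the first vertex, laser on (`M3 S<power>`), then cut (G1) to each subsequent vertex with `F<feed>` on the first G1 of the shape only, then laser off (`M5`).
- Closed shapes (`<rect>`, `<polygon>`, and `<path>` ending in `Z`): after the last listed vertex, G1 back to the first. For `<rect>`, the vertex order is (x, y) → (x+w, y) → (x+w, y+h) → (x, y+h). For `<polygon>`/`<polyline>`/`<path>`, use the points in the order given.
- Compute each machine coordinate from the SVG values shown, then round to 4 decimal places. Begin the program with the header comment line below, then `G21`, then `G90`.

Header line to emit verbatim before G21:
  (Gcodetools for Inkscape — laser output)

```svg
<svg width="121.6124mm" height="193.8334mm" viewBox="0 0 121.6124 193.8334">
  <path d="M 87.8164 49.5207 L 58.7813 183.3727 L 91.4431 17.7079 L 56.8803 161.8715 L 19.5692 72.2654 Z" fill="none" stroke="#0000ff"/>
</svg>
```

(Gcodetools for Inkscape — laser output)
G21
G90
G00 X87.8164 Y144.3127
M3 S455
G1 X58.7813 Y10.4607 F2224
G1 X91.4431 Y176.1255
G1 X56.8803 Y31.9619
G1 X19.5692 Y121.5680
G1 X87.8164 Y144.3127
M5

viewBox `0 0 121.6124 193.8334` with mm width/height → 1 unit = 1 mm. Flip: y_m = 193.8334 − y_svg.

**Shape 1** — `<path>` closed polygon, stroke `#0000ff` → score (S455, F2224). Machine vertices: (87.8164,144.3127) → (58.7813,10.4607) → (91.4431,176.1255) → (56.8803,31.9619) → (19.5692,121.5680) → (87.8164,144.3127). Closed: final G1 returns to the first vertex.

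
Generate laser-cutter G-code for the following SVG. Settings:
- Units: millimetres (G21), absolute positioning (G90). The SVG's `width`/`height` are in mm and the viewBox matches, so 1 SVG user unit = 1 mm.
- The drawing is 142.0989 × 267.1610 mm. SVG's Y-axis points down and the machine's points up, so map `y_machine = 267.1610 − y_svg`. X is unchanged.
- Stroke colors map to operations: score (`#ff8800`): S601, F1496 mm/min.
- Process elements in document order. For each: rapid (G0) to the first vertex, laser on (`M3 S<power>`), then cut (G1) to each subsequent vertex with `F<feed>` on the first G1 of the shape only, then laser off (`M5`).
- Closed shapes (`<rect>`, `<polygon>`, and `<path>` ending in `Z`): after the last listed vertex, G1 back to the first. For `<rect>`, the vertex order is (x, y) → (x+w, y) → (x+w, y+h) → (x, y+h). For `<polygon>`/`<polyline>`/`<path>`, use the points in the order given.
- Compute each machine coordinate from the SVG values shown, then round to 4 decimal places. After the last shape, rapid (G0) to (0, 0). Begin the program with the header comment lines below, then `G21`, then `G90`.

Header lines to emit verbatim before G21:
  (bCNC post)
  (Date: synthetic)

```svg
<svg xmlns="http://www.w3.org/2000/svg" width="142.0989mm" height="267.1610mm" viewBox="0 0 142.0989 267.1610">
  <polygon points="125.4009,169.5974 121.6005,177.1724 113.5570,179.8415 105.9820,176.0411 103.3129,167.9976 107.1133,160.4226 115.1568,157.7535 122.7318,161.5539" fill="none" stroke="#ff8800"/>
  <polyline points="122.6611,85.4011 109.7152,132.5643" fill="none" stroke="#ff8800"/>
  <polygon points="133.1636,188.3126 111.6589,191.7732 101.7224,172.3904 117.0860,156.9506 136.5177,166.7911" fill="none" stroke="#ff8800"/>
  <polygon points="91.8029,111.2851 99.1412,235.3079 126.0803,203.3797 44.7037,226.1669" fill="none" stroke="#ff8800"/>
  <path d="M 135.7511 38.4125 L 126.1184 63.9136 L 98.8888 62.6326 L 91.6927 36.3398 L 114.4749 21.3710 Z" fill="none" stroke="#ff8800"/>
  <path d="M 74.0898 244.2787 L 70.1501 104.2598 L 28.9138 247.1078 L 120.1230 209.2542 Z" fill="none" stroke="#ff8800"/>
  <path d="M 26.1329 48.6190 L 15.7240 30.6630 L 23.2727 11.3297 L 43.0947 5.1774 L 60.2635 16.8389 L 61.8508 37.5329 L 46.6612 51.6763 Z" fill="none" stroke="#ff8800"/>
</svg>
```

(bCNC post)
(Date: synthetic)
G21
G90
G0 X125.4009 Y97.5636
M3 S601
G1 X121.6005 Y89.9886 F1496
G1 X113.5570 Y87.3195
G1 X105.9820 Y91.1199
G1 X103.3129 Y99.1634
G1 X107.1133 Y106.7384
G1 X115.1568 Y109.4075
G1 X122.7318 Y105.6071
G1 X125.4009 Y97.5636
M5
G0 X122.6611 Y181.7599
M3 S601
G1 X109.7152 Y134.5967 F1496
M5
G0 X133.1636 Y78.8484
M3 S601
G1 X111.6589 Y75.3878 F1496
G1 X101.7224 Y94.7706
G1 X117.0860 Y110.2104
G1 X136.5177 Y100.3699
G1 X133.1636 Y78.8484
M5
G0 X91.8029 Y155.8759
M3 S601
G1 X99.1412 Y31.8531 F1496
G1 X126.0803 Y63.7813
G1 X44.7037 Y40.9941
G1 X91.8029 Y155.8759
M5
G0 X135.7511 Y228.7485
M3 S601
G1 X126.1184 Y203.2474 F1496
G1 X98.8888 Y204.5284
G1 X91.6927 Y230.8212
G1 X114.4749 Y245.7900
G1 X135.7511 Y228.7485
M5
G0 X74.0898 Y22.8823
M3 S601
G1 X70.1501 Y162.9012 F1496
G1 X28.9138 Y20.0532
G1 X120.1230 Y57.9068
G1 X74.0898 Y22.8823
M5
G0 X26.1329 Y218.5420
M3 S601
G1 X15.7240 Y236.4980 F1496
G1 X23.2727 Y255.8313
G1 X43.0947 Y261.9836
G1 X60.2635 Y250.3221
G1 X61.8508 Y229.6281
G1 X46.6612 Y215.4847
G1 X26.1329 Y218.5420
M5
G0 X0.0000 Y0.0000

viewBox `0 0 142.0989 267.1610` with mm width/height → 1 unit = 1 mm. Flip: y_m = 267.1610 − y_svg.

**Shape 1** — `<polygon>` regular polygon, stroke `#ff8800` → score (S601, F1496). Machine vertices: (125.4009,97.5636) → (121.6005,89.9886) → (113.5570,87.3195) → (105.9820,91.1199) → (103.3129,99.1634) → (107.1133,106.7384) → (115.1568,109.4075) → (122.7318,105.6071) → (125.4009,97.5636). Closed: final G1 returns to the first vertex.

**Shape 2** — `<polyline>` line segment, stroke `#ff8800` → score (S601, F1496). Machine vertices: (122.6611,181.7599) → (109.7152,134.5967). Open path.

**Shape 3** — `<polygon>` regular polygon, stroke `#ff8800` → score (S601, F1496). Machine vertices: (133.1636,78.8484) → (111.6589,75.3878) → (101.7224,94.7706) → (117.0860,110.2104) → (136.5177,100.3699) → (133.1636,78.8484). Closed: final G1 returns to the first vertex.

**Shape 4** — `<polygon>` closed polygon, stroke `#ff8800` → score (S601, F1496). Machine vertices: (91.8029,155.8759) → (99.1412,31.8531) → (126.0803,63.7813) → (44.7037,40.9941) → (91.8029,155.8759). Closed: final G1 returns to the first vertex.

**Shape 5** — `<path>` regular polygon, stroke `#ff8800` → score (S601, F1496). Machine vertices: (135.7511,228.7485) → (126.1184,203.2474) → (98.8888,204.5284) → (91.6927,230.8212) → (114.4749,245.7900) → (135.7511,228.7485). Closed: final G1 returns to the first vertex.

**Shape 6** — `<path>` closed polygon, stroke `#ff8800` → score (S601, F1496). Machine vertices: (74.0898,22.8823) → (70.1501,162.9012) → (28.9138,20.0532) → (120.1230,57.9068) → (74.0898,22.8823). Closed: final G1 returns to the first vertex.

**Shape 7** — `<path>` regular polygon, stroke `#ff8800` → score (S601, F1496). Machine vertices: (26.1329,218.5420) → (15.7240,236.4980) → (23.2727,255.8313) → (43.0947,261.9836) → (60.2635,250.3221) → (61.8508,229.6281) → (46.6612,215.4847) → (26.1329,218.5420). Closed: final G1 returns to the first vertex.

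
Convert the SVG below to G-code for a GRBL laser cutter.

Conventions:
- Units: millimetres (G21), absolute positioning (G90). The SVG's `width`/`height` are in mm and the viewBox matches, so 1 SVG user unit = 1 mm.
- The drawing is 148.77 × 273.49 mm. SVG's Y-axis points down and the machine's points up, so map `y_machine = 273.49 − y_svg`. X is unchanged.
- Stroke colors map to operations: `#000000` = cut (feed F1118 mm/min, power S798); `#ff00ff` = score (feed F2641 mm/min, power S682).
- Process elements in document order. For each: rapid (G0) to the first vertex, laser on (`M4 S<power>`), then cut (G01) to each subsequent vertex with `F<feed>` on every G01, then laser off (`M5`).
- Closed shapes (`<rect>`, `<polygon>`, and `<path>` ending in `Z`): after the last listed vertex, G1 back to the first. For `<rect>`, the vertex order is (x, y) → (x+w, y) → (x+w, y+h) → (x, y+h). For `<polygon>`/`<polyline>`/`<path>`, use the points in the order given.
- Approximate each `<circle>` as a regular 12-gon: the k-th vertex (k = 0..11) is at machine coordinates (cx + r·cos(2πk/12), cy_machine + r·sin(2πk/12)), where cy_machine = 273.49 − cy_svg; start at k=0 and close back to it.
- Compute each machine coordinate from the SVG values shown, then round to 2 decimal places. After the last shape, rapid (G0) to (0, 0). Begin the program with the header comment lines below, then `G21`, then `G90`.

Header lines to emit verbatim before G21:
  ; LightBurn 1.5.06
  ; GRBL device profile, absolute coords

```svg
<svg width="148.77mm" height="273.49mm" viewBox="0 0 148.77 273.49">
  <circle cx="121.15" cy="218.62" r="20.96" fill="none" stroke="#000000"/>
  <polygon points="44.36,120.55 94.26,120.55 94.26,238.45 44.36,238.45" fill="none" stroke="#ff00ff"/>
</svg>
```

Since the viewBox matches the mm dimensions, user units are millimetres directly. The only transform is the Y-flip y_m = 273.49 − y_svg.

Shape 1 is a circle drawn with `<circle>`. Its stroke #000000 means cut at S798, F1118. After flipping Y the toolpath is (142.11,54.87) → (139.30,65.35) → (131.63,73.02) → (121.15,75.83) → (110.67,73.02) → (103.00,65.35) → (100.19,54.87) → (103.00,44.39) → (110.67,36.72) → (121.15,33.91) → (131.63,36.72) → (139.30,44.39) → (142.11,54.87), returning to the start.

Shape 2 is a rectangle drawn with `<polygon>`. Its stroke #ff00ff means score at S682, F2641. After flipping Y the toolpath is (44.36,152.94) → (94.26,152.94) → (94.26,35.04) → (44.36,35.04) → (44.36,152.94), returning to the start.

; LightBurn 1.5.06
; GRBL device profile, absolute coords
G21
G90
G0 X142.11 Y54.87
M4 S798
G01 X139.30 Y65.35 F1118
G01 X131.63 Y73.02 F1118
G01 X121.15 Y75.83 F1118
G01 X110.67 Y73.02 F1118
G01 X103.00 Y65.35 F1118
G01 X100.19 Y54.87 F1118
G01 X103.00 Y44.39 F1118
G01 X110.67 Y36.72 F1118
G01 X121.15 Y33.91 F1118
G01 X131.63 Y36.72 F1118
G01 X139.30 Y44.39 F1118
G01 X142.11 Y54.87 F1118
M5
G0 X44.36 Y152.94
M4 S682
G01 X94.26 Y152.94 F2641
G01 X94.26 Y35.04 F2641
G01 X44.36 Y35.04 F2641
G01 X44.36 Y152.94 F2641
M5
G0 X0.00 Y0.00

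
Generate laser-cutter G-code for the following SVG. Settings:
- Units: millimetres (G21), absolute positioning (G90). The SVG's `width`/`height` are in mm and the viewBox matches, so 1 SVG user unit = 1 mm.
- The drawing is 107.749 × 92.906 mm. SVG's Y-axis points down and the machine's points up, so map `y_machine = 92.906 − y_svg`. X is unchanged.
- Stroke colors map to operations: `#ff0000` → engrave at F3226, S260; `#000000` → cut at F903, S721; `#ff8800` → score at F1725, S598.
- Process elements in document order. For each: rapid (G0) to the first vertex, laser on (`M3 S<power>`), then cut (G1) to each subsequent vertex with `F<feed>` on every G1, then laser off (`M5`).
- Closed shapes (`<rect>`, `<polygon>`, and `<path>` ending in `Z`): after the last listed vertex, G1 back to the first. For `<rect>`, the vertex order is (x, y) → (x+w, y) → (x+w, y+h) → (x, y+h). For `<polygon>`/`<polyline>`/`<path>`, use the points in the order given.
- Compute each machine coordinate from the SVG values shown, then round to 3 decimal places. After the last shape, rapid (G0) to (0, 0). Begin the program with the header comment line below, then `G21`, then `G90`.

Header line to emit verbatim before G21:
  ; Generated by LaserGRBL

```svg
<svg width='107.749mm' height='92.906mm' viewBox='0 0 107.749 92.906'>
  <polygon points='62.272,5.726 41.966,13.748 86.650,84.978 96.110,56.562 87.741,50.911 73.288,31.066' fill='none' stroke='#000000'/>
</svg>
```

Since the viewBox matches the mm dimensions, user units are millimetres directly. The only transform is the Y-flip y_m = 92.906 − y_svg.

Shape 1 is a closed polygon drawn with `<polygon>`. Its stroke #000000 means cut at S721, F903. After flipping Y the toolpath is (62.272,87.180) → (41.966,79.158) → (86.650,7.928) → (96.110,36.344) → (87.741,41.995) → (73.288,61.840) → (62.272,87.180), returning to the start.

; Generated by LaserGRBL
G21
G90
G0 X62.272 Y87.180
M3 S721
G1 X41.966 Y79.158 F903
G1 X86.650 Y7.928 F903
G1 X96.110 Y36.344 F903
G1 X87.741 Y41.995 F903
G1 X73.288 Y61.840 F903
G1 X62.272 Y87.180 F903
M5
G0 X0.000 Y0.000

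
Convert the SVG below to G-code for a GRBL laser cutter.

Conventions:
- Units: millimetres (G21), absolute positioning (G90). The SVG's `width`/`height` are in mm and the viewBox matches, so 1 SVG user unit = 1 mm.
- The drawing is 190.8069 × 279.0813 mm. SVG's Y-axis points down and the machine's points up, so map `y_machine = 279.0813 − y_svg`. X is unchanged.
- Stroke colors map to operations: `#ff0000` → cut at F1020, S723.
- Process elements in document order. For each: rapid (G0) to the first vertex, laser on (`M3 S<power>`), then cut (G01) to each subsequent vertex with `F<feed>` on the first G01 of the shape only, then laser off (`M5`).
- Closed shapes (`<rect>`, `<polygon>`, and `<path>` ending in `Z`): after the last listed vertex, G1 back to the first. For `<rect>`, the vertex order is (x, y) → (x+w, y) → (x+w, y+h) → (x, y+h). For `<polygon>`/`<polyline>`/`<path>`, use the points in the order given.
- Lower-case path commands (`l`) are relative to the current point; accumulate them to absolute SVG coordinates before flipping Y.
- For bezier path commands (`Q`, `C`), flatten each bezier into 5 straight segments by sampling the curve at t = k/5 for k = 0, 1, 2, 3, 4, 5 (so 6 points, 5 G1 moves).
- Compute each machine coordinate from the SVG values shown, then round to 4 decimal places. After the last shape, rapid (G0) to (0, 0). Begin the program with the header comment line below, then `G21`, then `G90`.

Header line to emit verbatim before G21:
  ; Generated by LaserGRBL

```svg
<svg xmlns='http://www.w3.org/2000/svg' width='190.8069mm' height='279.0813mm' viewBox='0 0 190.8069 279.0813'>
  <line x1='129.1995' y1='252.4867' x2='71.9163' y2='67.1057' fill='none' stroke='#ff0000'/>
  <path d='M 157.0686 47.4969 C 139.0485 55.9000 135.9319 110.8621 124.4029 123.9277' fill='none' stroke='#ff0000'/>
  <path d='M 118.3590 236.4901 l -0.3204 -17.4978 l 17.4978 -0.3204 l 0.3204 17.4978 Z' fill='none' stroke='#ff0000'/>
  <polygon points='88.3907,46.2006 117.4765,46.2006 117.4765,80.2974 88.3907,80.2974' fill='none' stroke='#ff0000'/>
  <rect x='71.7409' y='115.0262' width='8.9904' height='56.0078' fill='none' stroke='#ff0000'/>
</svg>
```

Since the viewBox matches the mm dimensions, user units are millimetres directly. The only transform is the Y-flip y_m = 279.0813 − y_svg.

Shape 1 is a line segment drawn with `<line>`. Its stroke #ff0000 means cut at S723, F1020. After flipping Y the toolpath is (129.1995,26.5946) → (71.9163,211.9756).

Shape 2 is a cubic bezier drawn with `<path>`. Its stroke #ff0000 means cut at S723, F1020. After flipping Y the toolpath is (157.0686,231.5844) → (147.8584,221.6631) → (141.1059,204.8135) → (135.6920,185.2815) → (130.4973,167.3129) → (124.4029,155.1536).

Shape 3 is a regular polygon drawn with `<path>`. Its stroke #ff0000 means cut at S723, F1020. After flipping Y the toolpath is (118.3590,42.5912) → (118.0386,60.0890) → (135.5364,60.4094) → (135.8568,42.9116) → (118.3590,42.5912), returning to the start.

Shape 4 is a rectangle drawn with `<polygon>`. Its stroke #ff0000 means cut at S723, F1020. After flipping Y the toolpath is (88.3907,232.8807) → (117.4765,232.8807) → (117.4765,198.7839) → (88.3907,198.7839) → (88.3907,232.8807), returning to the start.

Shape 5 is a rectangle drawn with `<rect>`. Its stroke #ff0000 means cut at S723, F1020. After flipping Y the toolpath is (71.7409,164.0551) → (80.7313,164.0551) → (80.7313,108.0473) → (71.7409,108.0473) → (71.7409,164.0551), returning to the start.

; Generated by LaserGRBL
G21
G90
G0 X129.1995 Y26.5946
M3 S723
G01 X71.9163 Y211.9756 F1020
M5
G0 X157.0686 Y231.5844
M3 S723
G01 X147.8584 Y221.6631 F1020
G01 X141.1059 Y204.8135
G01 X135.6920 Y185.2815
G01 X130.4973 Y167.3129
G01 X124.4029 Y155.1536
M5
G0 X118.3590 Y42.5912
M3 S723
G01 X118.0386 Y60.0890 F1020
G01 X135.5364 Y60.4094
G01 X135.8568 Y42.9116
G01 X118.3590 Y42.5912
M5
G0 X88.3907 Y232.8807
M3 S723
G01 X117.4765 Y232.8807 F1020
G01 X117.4765 Y198.7839
G01 X88.3907 Y198.7839
G01 X88.3907 Y232.8807
M5
G0 X71.7409 Y164.0551
M3 S723
G01 X80.7313 Y164.0551 F1020
G01 X80.7313 Y108.0473
G01 X71.7409 Y108.0473
G01 X71.7409 Y164.0551
M5
G0 X0.0000 Y0.0000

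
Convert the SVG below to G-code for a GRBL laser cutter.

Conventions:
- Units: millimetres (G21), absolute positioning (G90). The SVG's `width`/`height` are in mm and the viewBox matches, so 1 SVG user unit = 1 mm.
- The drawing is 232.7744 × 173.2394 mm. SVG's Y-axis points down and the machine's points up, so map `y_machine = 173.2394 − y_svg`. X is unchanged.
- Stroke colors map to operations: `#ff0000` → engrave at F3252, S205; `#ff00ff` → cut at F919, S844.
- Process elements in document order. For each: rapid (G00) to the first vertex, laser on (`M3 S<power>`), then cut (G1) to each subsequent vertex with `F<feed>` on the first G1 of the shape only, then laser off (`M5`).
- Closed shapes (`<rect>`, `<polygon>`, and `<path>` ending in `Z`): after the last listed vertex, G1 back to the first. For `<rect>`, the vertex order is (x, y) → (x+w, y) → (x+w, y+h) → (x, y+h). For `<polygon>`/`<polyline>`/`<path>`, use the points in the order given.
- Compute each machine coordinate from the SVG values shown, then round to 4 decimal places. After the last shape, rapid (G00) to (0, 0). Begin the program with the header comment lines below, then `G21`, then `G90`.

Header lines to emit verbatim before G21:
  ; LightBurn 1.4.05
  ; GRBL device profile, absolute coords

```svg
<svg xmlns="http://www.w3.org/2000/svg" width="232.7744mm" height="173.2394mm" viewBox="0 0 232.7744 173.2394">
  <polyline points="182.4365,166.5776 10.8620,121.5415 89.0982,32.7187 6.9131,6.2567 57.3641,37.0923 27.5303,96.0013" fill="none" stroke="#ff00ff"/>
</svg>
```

viewBox `0 0 232.7744 173.2394` with mm width/height → 1 unit = 1 mm. Flip: y_m = 173.2394 − y_svg.

**Shape 1** — `<polyline>` open polyline, stroke `#ff00ff` → cut (S844, F919). Machine vertices: (182.4365,6.6618) → (10.8620,51.6979) → (89.0982,140.5207) → (6.9131,166.9827) → (57.3641,136.1471) → (27.5303,77.2381). Open path.

; LightBurn 1.4.05
; GRBL device profile, absolute coords
G21
G90
G00 X182.4365 Y6.6618
M3 S844
G1 X10.8620 Y51.6979 F919
G1 X89.0982 Y140.5207
G1 X6.9131 Y166.9827
G1 X57.3641 Y136.1471
G1 X27.5303 Y77.2381
M5
G00 X0.0000 Y0.0000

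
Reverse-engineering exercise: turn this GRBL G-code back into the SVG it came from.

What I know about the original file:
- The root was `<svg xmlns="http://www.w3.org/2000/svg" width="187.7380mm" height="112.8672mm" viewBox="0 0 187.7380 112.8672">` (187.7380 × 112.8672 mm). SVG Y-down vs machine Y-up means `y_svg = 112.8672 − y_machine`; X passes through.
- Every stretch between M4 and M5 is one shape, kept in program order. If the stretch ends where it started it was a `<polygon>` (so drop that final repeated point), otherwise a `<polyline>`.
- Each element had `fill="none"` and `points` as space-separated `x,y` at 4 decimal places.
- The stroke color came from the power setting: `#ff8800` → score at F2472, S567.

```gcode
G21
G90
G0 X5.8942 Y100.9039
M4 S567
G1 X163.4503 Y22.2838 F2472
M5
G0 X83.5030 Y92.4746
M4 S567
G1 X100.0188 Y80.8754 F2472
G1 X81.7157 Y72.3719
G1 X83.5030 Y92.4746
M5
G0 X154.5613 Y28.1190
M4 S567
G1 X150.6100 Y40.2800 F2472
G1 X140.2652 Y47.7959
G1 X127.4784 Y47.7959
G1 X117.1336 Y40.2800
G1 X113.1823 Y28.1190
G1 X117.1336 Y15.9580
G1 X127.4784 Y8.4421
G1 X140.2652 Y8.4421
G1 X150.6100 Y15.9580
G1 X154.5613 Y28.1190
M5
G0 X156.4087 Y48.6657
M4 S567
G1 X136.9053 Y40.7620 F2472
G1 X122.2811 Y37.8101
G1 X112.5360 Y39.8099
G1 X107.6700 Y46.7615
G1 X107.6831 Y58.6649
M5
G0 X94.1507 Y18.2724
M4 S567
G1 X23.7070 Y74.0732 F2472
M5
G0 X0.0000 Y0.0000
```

Each laser-on run becomes one SVG element. Flip Y back into SVG space with y_svg = 112.8672 − y_machine. Every run uses S567, so all elements get stroke `#ff8800` (score).

Run 1: The run is open, so emit a `<polyline>` with points (Y-flipped): 5.8942,11.9633 163.4503,90.5834.

Run 2: The run returns to its start, so emit a `<polygon>` with points (Y-flipped): 83.5030,20.3926 100.0188,31.9918 81.7157,40.4953.

Run 3: The run returns to its start, so emit a `<polygon>` with points (Y-flipped): 154.5613,84.7482 150.6100,72.5872 140.2652,65.0713 127.4784,65.0713 117.1336,72.5872 113.1823,84.7482 117.1336,96.9092 127.4784,104.4251 140.2652,104.4251 150.6100,96.9092.

Run 4: The run is open, so emit a `<polyline>` with points (Y-flipped): 156.4087,64.2015 136.9053,72.1052 122.2811,75.0571 112.5360,73.0573 107.6700,66.1057 107.6831,54.2023.

Run 5: The run is open, so emit a `<polyline>` with points (Y-flipped): 94.1507,94.5948 23.7070,38.7940.

<svg xmlns="http://www.w3.org/2000/svg" width="187.7380mm" height="112.8672mm" viewBox="0 0 187.7380 112.8672">
  <polyline points="5.8942,11.9633 163.4503,90.5834" fill="none" stroke="#ff8800"/>
  <polygon points="83.5030,20.3926 100.0188,31.9918 81.7157,40.4953" fill="none" stroke="#ff8800"/>
  <polygon points="154.5613,84.7482 150.6100,72.5872 140.2652,65.0713 127.4784,65.0713 117.1336,72.5872 113.1823,84.7482 117.1336,96.9092 127.4784,104.4251 140.2652,104.4251 150.6100,96.9092" fill="none" stroke="#ff8800"/>
  <polyline points="156.4087,64.2015 136.9053,72.1052 122.2811,75.0571 112.5360,73.0573 107.6700,66.1057 107.6831,54.2023" fill="none" stroke="#ff8800"/>
  <polyline points="94.1507,94.5948 23.7070,38.7940" fill="none" stroke="#ff8800"/>
</svg>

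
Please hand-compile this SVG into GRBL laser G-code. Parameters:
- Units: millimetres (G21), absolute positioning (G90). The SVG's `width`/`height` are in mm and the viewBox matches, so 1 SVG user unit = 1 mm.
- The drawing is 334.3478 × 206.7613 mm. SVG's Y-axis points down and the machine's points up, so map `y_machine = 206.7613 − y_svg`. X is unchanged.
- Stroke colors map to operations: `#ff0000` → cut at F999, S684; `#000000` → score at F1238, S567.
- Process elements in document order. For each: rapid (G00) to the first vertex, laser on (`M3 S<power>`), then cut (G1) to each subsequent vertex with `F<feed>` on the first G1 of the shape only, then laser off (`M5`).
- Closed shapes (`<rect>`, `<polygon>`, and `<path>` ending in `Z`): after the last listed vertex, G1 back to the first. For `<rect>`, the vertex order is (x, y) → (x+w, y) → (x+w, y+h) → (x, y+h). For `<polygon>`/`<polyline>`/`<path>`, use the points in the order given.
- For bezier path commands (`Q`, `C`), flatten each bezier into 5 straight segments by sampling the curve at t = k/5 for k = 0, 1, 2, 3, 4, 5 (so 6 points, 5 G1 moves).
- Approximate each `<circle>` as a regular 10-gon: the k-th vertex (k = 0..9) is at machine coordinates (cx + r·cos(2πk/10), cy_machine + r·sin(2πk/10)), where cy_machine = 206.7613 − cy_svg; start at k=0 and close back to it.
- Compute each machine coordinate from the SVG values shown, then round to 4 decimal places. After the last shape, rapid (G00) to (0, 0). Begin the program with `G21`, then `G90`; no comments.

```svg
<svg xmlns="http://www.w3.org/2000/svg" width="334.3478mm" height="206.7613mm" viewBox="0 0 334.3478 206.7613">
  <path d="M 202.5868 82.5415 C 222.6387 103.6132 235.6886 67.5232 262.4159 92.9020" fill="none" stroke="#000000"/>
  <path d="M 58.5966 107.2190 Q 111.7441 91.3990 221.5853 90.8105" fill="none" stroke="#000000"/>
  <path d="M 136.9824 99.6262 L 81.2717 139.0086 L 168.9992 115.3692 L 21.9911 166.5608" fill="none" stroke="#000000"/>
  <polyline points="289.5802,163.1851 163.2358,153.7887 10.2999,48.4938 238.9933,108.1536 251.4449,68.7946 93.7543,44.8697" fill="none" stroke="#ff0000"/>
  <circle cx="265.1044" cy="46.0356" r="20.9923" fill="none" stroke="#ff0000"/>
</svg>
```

G21
G90
G00 X202.5868 Y124.2198
M3 S567
G1 X213.9431 Y117.4871 F1238
G1 X224.6116 Y118.7790
G1 X235.5848 Y122.4012
G1 X247.8554 Y122.6594
G1 X262.4159 Y113.8593
M5
G00 X58.5966 Y99.5423
M3 S567
G1 X82.1233 Y105.2610 F1238
G1 X110.1856 Y109.7613
G1 X142.7833 Y113.0430
G1 X179.9166 Y115.1061
G1 X221.5853 Y115.9508
M5
G00 X136.9824 Y107.1351
M3 S567
G1 X81.2717 Y67.7527 F1238
G1 X168.9992 Y91.3921
G1 X21.9911 Y40.2005
M5
G00 X289.5802 Y43.5762
M3 S684
G1 X163.2358 Y52.9726 F999
G1 X10.2999 Y158.2675
G1 X238.9933 Y98.6077
G1 X251.4449 Y137.9667
G1 X93.7543 Y161.8916
M5
G00 X286.0967 Y160.7257
M3 S684
G1 X282.0875 Y173.0647 F999
G1 X271.5914 Y180.6906
G1 X258.6174 Y180.6906
G1 X248.1213 Y173.0647
G1 X244.1121 Y160.7257
G1 X248.1213 Y148.3867
G1 X258.6174 Y140.7608
G1 X271.5914 Y140.7608
G1 X282.0875 Y148.3867
G1 X286.0967 Y160.7257
M5
G00 X0.0000 Y0.0000

viewBox `0 0 334.3478 206.7613` with mm width/height → 1 unit = 1 mm. Flip: y_m = 206.7613 − y_svg.

**Shape 1** — `<path>` cubic bezier, stroke `#000000` → score (S567, F1238). Control points (SVG): P0=(202.5868,82.5415), P1=(222.6387,103.6132), P2=(235.6886,67.5232), P3=(262.4159,92.9020); sampled at t=k/5. Machine vertices: (202.5868,124.2198) → (213.9431,117.4871) → (224.6116,118.7790) → (235.5848,122.4012) → (247.8554,122.6594) → (262.4159,113.8593). Open path.

**Shape 2** — `<path>` quadratic bezier, stroke `#000000` → score (S567, F1238). Control points (SVG): P0=(58.5966,107.2190), P1=(111.7441,91.3990), P2=(221.5853,90.8105); sampled at t=k/5. Machine vertices: (58.5966,99.5423) → (82.1233,105.2610) → (110.1856,109.7613) → (142.7833,113.0430) → (179.9166,115.1061) → (221.5853,115.9508). Open path.

**Shape 3** — `<path>` open polyline, stroke `#000000` → score (S567, F1238). Machine vertices: (136.9824,107.1351) → (81.2717,67.7527) → (168.9992,91.3921) → (21.9911,40.2005). Open path.

**Shape 4** — `<polyline>` open polyline, stroke `#ff0000` → cut (S684, F999). Machine vertices: (289.5802,43.5762) → (163.2358,52.9726) → (10.2999,158.2675) → (238.9933,98.6077) → (251.4449,137.9667) → (93.7543,161.8916). Open path.

**Shape 5** — `<circle>` circle, stroke `#ff0000` → cut (S684, F999). Machine vertices: (286.0967,160.7257) → (282.0875,173.0647) → (271.5914,180.6906) → (258.6174,180.6906) → (248.1213,173.0647) → (244.1121,160.7257) → (248.1213,148.3867) → (258.6174,140.7608) → (271.5914,140.7608) → (282.0875,148.3867) → (286.0967,160.7257). Closed: final G1 returns to the first vertex.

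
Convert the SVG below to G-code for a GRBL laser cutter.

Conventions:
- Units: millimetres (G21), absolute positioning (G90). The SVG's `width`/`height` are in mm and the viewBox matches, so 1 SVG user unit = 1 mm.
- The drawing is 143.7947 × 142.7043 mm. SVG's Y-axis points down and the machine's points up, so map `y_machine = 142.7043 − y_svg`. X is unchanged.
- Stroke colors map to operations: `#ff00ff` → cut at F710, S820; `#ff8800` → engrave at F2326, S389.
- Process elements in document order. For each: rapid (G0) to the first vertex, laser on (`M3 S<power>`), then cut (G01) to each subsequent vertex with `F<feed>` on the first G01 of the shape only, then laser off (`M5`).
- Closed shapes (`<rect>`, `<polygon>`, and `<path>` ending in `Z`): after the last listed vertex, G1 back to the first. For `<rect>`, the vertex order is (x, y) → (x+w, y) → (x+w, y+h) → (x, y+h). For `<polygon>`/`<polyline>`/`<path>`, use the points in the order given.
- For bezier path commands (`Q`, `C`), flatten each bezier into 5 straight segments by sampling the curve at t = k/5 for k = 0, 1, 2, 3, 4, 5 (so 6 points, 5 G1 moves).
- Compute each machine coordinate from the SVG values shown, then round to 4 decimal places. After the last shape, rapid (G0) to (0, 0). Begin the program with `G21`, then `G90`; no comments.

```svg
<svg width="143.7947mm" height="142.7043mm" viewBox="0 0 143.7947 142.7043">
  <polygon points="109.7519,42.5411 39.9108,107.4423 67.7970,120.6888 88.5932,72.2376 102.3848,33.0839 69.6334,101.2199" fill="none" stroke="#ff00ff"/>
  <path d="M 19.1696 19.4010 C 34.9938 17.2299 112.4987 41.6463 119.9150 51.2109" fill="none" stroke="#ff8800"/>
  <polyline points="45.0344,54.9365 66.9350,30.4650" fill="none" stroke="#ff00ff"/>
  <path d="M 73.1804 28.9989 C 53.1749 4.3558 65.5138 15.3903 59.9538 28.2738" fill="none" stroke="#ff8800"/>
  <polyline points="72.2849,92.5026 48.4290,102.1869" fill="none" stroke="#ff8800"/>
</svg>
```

G21
G90
G0 X109.7519 Y100.1632
M3 S820
G01 X39.9108 Y35.2620 F710
G01 X67.7970 Y22.0155
G01 X88.5932 Y70.4667
G01 X102.3848 Y109.6204
G01 X69.6334 Y41.4844
G01 X109.7519 Y100.1632
M5
G0 X19.1696 Y123.3033
M3 S389
G01 X35.0116 Y121.7470 F2326
G01 X59.3321 Y115.7987
G01 X85.8061 Y107.4477
G01 X108.1087 Y98.6829
G01 X119.9150 Y91.4934
M5
G0 X45.0344 Y87.7678
M3 S820
G01 X66.9350 Y112.2393 F710
M5
G0 X73.1804 Y113.7054
M3 S389
G01 X64.6565 Y124.4806 F2326
G01 X61.4835 Y128.3169
G01 X61.2499 Y126.8381
G01 X61.5439 Y121.6681
G01 X59.9538 Y114.4305
M5
G0 X72.2849 Y50.2017
M3 S389
G01 X48.4290 Y40.5174 F2326
M5
G0 X0.0000 Y0.0000

Since the viewBox matches the mm dimensions, user units are millimetres directly. The only transform is the Y-flip y_m = 142.7043 − y_svg.

Shape 1 is a closed polygon drawn with `<polygon>`. Its stroke #ff00ff means cut at S820, F710. After flipping Y the toolpath is (109.7519,100.1632) → (39.9108,35.2620) → (67.7970,22.0155) → (88.5932,70.4667) → (102.3848,109.6204) → (69.6334,41.4844) → (109.7519,100.1632), returning to the start.

Shape 2 is a cubic bezier drawn with `<path>`. Its stroke #ff8800 means engrave at S389, F2326. After flipping Y the toolpath is (19.1696,123.3033) → (35.0116,121.7470) → (59.3321,115.7987) → (85.8061,107.4477) → (108.1087,98.6829) → (119.9150,91.4934).

Shape 3 is a line segment drawn with `<polyline>`. Its stroke #ff00ff means cut at S820, F710. After flipping Y the toolpath is (45.0344,87.7678) → (66.9350,112.2393).

Shape 4 is a cubic bezier drawn with `<path>`. Its stroke #ff8800 means engrave at S389, F2326. After flipping Y the toolpath is (73.1804,113.7054) → (64.6565,124.4806) → (61.4835,128.3169) → (61.2499,126.8381) → (61.5439,121.6681) → (59.9538,114.4305).

Shape 5 is a line segment drawn with `<polyline>`. Its stroke #ff8800 means engrave at S389, F2326. After flipping Y the toolpath is (72.2849,50.2017) → (48.4290,40.5174).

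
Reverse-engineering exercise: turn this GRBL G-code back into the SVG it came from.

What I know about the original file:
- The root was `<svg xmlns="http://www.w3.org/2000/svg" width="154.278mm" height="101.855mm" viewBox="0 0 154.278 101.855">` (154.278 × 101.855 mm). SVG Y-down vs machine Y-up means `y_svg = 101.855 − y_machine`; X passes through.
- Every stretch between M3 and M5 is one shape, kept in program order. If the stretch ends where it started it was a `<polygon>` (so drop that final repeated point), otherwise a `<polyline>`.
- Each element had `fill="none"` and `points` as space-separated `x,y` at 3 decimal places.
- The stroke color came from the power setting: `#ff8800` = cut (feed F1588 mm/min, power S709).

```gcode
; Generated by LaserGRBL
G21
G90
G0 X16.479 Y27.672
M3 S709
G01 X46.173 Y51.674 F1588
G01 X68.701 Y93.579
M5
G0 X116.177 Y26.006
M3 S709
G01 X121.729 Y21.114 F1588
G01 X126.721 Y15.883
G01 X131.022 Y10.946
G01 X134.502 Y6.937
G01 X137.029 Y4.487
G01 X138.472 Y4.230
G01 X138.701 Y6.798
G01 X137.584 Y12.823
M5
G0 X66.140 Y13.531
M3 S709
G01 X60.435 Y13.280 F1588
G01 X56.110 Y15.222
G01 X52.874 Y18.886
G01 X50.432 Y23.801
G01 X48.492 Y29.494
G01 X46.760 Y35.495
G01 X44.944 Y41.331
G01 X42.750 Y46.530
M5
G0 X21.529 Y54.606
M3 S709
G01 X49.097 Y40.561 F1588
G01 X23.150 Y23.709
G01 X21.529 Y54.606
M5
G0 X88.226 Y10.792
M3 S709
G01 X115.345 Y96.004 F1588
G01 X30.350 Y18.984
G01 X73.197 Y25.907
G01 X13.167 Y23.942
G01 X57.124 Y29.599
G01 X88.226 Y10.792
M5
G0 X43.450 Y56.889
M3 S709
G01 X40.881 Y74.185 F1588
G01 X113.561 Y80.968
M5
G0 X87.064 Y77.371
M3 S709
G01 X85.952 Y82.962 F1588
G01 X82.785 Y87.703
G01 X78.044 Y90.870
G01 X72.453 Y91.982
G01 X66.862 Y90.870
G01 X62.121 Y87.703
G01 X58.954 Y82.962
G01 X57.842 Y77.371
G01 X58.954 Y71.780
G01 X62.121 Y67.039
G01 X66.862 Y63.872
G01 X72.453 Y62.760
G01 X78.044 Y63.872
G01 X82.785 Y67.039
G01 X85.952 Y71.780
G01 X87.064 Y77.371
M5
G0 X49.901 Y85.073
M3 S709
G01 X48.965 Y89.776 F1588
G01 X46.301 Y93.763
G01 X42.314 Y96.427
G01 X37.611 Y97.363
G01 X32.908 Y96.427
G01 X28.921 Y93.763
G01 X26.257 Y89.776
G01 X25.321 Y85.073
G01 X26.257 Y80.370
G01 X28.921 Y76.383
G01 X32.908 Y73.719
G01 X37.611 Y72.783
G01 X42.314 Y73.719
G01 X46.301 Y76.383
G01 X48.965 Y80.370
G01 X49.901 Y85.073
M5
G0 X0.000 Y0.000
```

<svg xmlns="http://www.w3.org/2000/svg" width="154.278mm" height="101.855mm" viewBox="0 0 154.278 101.855">
  <polyline points="16.479,74.183 46.173,50.181 68.701,8.276" fill="none" stroke="#ff8800"/>
  <polyline points="116.177,75.849 121.729,80.741 126.721,85.972 131.022,90.909 134.502,94.918 137.029,97.368 138.472,97.625 138.701,95.057 137.584,89.032" fill="none" stroke="#ff8800"/>
  <polyline points="66.140,88.324 60.435,88.575 56.110,86.633 52.874,82.969 50.432,78.054 48.492,72.361 46.760,66.360 44.944,60.524 42.750,55.325" fill="none" stroke="#ff8800"/>
  <polygon points="21.529,47.249 49.097,61.294 23.150,78.146" fill="none" stroke="#ff8800"/>
  <polygon points="88.226,91.063 115.345,5.851 30.350,82.871 73.197,75.948 13.167,77.913 57.124,72.256" fill="none" stroke="#ff8800"/>
  <polyline points="43.450,44.966 40.881,27.670 113.561,20.887" fill="none" stroke="#ff8800"/>
  <polygon points="87.064,24.484 85.952,18.893 82.785,14.152 78.044,10.985 72.453,9.873 66.862,10.985 62.121,14.152 58.954,18.893 57.842,24.484 58.954,30.075 62.121,34.816 66.862,37.983 72.453,39.095 78.044,37.983 82.785,34.816 85.952,30.075" fill="none" stroke="#ff8800"/>
  <polygon points="49.901,16.782 48.965,12.079 46.301,8.092 42.314,5.428 37.611,4.492 32.908,5.428 28.921,8.092 26.257,12.079 25.321,16.782 26.257,21.485 28.921,25.472 32.908,28.136 37.611,29.072 42.314,28.136 46.301,25.472 48.965,21.485" fill="none" stroke="#ff8800"/>
</svg>

Machine Y-up, SVG Y-down with viewBox height 101.855, so y_svg = 101.855 − y_machine; X carries over. Every run uses S709, so all elements get stroke `#ff8800` (cut).

Run 1: The run is open, so emit a `<polyline>` with points (Y-flipped): 16.479,74.183 46.173,50.181 68.701,8.276.

Run 2: The run is open, so emit a `<polyline>` with points (Y-flipped): 116.177,75.849 121.729,80.741 126.721,85.972 131.022,90.909 134.502,94.918 137.029,97.368 138.472,97.625 138.701,95.057 137.584,89.032.

Run 3: The run is open, so emit a `<polyline>` with points (Y-flipped): 66.140,88.324 60.435,88.575 56.110,86.633 52.874,82.969 50.432,78.054 48.492,72.361 46.760,66.360 44.944,60.524 42.750,55.325.

Run 4: The run returns to its start, so emit a `<polygon>` with points (Y-flipped): 21.529,47.249 49.097,61.294 23.150,78.146.

Run 5: The run returns to its start, so emit a `<polygon>` with points (Y-flipped): 88.226,91.063 115.345,5.851 30.350,82.871 73.197,75.948 13.167,77.913 57.124,72.256.

Run 6: The run is open, so emit a `<polyline>` with points (Y-flipped): 43.450,44.966 40.881,27.670 113.561,20.887.

Run 7: The run returns to its start, so emit a `<polygon>` with points (Y-flipped): 87.064,24.484 85.952,18.893 82.785,14.152 78.044,10.985 72.453,9.873 66.862,10.985 62.121,14.152 58.954,18.893 57.842,24.484 58.954,30.075 62.121,34.816 66.862,37.983 72.453,39.095 78.044,37.983 82.785,34.816 85.952,30.075.

Run 8: The run returns to its start, so emit a `<polygon>` with points (Y-flipped): 49.901,16.782 48.965,12.079 46.301,8.092 42.314,5.428 37.611,4.492 32.908,5.428 28.921,8.092 26.257,12.079 25.321,16.782 26.257,21.485 28.921,25.472 32.908,28.136 37.611,29.072 42.314,28.136 46.301,25.472 48.965,21.485.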